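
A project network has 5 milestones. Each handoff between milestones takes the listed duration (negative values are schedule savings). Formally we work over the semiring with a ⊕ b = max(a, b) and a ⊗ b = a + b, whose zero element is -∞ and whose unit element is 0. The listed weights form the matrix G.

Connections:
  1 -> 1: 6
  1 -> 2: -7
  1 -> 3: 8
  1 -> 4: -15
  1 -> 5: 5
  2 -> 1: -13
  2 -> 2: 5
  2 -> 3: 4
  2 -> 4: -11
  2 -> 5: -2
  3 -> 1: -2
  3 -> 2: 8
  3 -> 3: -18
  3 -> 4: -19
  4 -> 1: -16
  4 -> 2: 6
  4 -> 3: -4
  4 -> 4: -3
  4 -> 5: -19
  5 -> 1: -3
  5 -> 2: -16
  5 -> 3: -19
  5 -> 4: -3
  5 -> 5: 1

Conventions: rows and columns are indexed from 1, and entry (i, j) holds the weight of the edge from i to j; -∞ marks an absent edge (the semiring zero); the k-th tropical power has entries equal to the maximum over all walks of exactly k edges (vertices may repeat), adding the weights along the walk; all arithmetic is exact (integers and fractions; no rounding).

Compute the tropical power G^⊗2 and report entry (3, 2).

G^⊗2:
  [12, 16, 14, 2, 11]
  [2, 12, 9, -5, 3]
  [4, 13, 12, -3, 6]
  [-6, 11, 10, -5, 4]
  [3, 3, 5, -2, 2]
Key observation: the optimum is the walk 3->2->2, with weight 8 + 5 = 13.
Optimal value attained by: walk 3->2->2.
Answer: (G^⊗2)[3][2] = 13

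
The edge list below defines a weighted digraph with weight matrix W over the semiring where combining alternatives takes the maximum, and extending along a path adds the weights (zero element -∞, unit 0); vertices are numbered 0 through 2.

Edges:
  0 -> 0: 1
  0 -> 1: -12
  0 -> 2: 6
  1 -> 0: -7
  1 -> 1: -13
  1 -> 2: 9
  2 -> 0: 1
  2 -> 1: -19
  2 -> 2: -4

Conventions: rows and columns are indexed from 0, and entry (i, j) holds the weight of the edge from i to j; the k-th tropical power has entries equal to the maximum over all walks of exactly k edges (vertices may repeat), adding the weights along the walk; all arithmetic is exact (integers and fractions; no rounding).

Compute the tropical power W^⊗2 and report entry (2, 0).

W^⊗2:
  [7, -11, 7]
  [10, -10, 5]
  [2, -11, 7]
Key observation: the optimum is the walk 2->0->0, with weight 1 + 1 = 2.
Optimal value attained by: walk 2->0->0.
Answer: (W^⊗2)[2][0] = 2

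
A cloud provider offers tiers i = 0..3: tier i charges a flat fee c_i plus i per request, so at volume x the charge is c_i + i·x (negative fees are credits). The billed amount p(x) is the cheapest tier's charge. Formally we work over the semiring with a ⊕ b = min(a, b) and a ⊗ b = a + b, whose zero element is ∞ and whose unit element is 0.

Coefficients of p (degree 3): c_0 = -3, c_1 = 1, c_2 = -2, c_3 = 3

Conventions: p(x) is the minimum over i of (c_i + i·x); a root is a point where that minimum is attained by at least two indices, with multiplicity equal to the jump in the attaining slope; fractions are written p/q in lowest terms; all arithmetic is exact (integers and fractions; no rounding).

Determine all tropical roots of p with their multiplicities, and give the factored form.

hull edge (i=0, c=-3) to (i=2, c=-2): slope 1/2, span 2
hull edge (i=2, c=-2) to (i=3, c=3): slope 5, span 1
Factored form: p(x) = 3 ⊗ (x ⊕ (-5)) ⊗ (x ⊕ (-1/2)) ⊗ (x ⊕ (-1/2))
Answer: roots = -5 (mult 1), -1/2 (mult 2)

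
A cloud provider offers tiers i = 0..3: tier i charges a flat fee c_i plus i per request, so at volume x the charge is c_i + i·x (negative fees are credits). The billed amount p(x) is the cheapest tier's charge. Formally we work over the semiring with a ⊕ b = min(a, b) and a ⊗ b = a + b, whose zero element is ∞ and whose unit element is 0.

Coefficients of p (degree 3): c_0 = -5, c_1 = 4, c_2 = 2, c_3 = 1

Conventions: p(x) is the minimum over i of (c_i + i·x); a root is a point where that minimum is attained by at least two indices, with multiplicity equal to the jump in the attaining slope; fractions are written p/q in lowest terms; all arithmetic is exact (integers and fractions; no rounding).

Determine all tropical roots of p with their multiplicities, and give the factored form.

hull edge (i=0, c=-5) to (i=3, c=1): slope 2, span 3
Factored form: p(x) = 1 ⊗ (x ⊕ (-2)) ⊗ (x ⊕ (-2)) ⊗ (x ⊕ (-2))
Answer: roots = -2 (mult 3)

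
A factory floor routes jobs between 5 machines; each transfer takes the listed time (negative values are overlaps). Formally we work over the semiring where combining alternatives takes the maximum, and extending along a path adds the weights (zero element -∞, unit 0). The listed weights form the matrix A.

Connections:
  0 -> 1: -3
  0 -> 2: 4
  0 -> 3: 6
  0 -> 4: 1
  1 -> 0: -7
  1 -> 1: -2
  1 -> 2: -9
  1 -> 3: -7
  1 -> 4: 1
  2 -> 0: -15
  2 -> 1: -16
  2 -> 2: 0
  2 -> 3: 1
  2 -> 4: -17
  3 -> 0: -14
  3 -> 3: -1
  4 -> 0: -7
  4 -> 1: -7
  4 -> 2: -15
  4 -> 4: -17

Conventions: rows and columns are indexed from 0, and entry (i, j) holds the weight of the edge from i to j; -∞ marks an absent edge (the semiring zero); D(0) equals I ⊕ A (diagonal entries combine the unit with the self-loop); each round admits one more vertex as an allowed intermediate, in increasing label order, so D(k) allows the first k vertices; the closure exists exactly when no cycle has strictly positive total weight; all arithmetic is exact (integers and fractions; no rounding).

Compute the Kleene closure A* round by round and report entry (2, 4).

D(0):
  [0, -3, 4, 6, 1]
  [-7, 0, -9, -7, 1]
  [-15, -16, 0, 1, -17]
  [-14, -∞, -∞, 0, -∞]
  [-7, -7, -15, -∞, 0]
D(1):
  [0, -3, 4, 6, 1]
  [-7, 0, -3, -1, 1]
  [-15, -16, 0, 1, -14]
  [-14, -17, -10, 0, -13]
  [-7, -7, -3, -1, 0]
D(2):
  [0, -3, 4, 6, 1]
  [-7, 0, -3, -1, 1]
  [-15, -16, 0, 1, -14]
  [-14, -17, -10, 0, -13]
  [-7, -7, -3, -1, 0]
D(3):
  [0, -3, 4, 6, 1]
  [-7, 0, -3, -1, 1]
  [-15, -16, 0, 1, -14]
  [-14, -17, -10, 0, -13]
  [-7, -7, -3, -1, 0]
D(4):
  [0, -3, 4, 6, 1]
  [-7, 0, -3, -1, 1]
  [-13, -16, 0, 1, -12]
  [-14, -17, -10, 0, -13]
  [-7, -7, -3, -1, 0]
D(5):
  [0, -3, 4, 6, 1]
  [-6, 0, -2, 0, 1]
  [-13, -16, 0, 1, -12]
  [-14, -17, -10, 0, -13]
  [-7, -7, -3, -1, 0]
Answer: A*[2][4] = -12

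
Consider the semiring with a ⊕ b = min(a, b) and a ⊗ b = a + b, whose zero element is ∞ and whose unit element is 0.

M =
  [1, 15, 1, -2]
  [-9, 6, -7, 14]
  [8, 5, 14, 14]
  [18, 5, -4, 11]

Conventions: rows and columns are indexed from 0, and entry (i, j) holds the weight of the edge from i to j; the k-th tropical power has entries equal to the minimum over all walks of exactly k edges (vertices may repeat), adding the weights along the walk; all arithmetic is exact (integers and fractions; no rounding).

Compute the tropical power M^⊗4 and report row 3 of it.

M^⊗2:
  [2, 3, -6, -1]
  [-8, -2, -8, -11]
  [-4, 11, -2, 6]
  [-4, 1, -2, 10]
M^⊗3:
  [-6, -1, -5, 0]
  [-11, -6, -15, -10]
  [-3, 3, -3, -6]
  [-8, 3, -6, -6]
M^⊗4:
  [-10, 0, -8, -8]
  [-15, -10, -14, -13]
  [-6, -1, -10, -5]
  [-7, -1, -10, -10]
Answer: row 3 of M^⊗4 = [-7, -1, -10, -10]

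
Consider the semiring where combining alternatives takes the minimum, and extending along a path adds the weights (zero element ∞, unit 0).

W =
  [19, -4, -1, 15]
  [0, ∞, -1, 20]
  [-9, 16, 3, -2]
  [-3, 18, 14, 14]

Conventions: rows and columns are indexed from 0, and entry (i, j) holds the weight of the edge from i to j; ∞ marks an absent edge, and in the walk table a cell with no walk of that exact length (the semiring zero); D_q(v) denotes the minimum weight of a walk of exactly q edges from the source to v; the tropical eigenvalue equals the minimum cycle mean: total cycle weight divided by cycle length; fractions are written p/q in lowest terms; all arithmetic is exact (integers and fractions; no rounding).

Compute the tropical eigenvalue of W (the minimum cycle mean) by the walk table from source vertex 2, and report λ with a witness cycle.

q=0: [∞, ∞, 0, ∞]
q=1: [-9, 16, 3, -2]
q=2: [-6, -13, -10, 1]
q=3: [-19, -10, -14, -12]
q=4: [-23, -23, -20, -16]
Optimal cycle mean attained by: cycle 0->2->0, total (-1) + (-9), length 2.
Answer: λ = -5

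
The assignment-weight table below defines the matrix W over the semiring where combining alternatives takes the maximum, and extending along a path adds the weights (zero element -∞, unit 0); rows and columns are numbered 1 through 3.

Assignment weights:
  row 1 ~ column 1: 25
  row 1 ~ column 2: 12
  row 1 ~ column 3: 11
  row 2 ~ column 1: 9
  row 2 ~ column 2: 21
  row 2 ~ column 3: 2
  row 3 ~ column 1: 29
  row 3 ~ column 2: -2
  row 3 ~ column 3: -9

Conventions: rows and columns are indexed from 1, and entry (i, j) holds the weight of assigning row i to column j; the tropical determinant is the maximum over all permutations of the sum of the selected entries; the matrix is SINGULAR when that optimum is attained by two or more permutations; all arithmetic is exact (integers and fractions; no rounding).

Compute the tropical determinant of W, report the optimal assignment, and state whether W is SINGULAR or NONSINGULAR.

σ = (1, 2, 3): 25 + 21 + (-9) = 37
σ = (1, 3, 2): 25 + 2 + (-2) = 25
σ = (2, 1, 3): 12 + 9 + (-9) = 12
σ = (2, 3, 1): 12 + 2 + 29 = 43
σ = (3, 1, 2): 11 + 9 + (-2) = 18
σ = (3, 2, 1): 11 + 21 + 29 = 61
Optimal value attained by: σ = (3, 2, 1).
Answer: det⊕(W) = 61; verdict: NONSINGULAR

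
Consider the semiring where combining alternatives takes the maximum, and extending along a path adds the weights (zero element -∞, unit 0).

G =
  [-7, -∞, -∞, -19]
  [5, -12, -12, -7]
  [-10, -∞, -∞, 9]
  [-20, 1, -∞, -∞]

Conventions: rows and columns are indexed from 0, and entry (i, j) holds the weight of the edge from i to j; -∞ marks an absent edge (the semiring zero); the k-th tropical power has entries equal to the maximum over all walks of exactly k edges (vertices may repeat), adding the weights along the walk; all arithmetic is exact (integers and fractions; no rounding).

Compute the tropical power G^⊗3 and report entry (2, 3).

G^⊗2:
  [-14, -18, -∞, -26]
  [-2, -6, -24, -3]
  [-11, 10, -∞, -29]
  [6, -11, -11, -6]
G^⊗3:
  [-13, -25, -30, -25]
  [-1, -2, -18, -13]
  [15, -2, -2, 3]
  [-1, -5, -23, -2]
Key observation: the optimum is the walk 2->3->1->3, with weight 9 + 1 + (-7) = 3.
Optimal value attained by: walk 2->3->1->3.
Answer: (G^⊗3)[2][3] = 3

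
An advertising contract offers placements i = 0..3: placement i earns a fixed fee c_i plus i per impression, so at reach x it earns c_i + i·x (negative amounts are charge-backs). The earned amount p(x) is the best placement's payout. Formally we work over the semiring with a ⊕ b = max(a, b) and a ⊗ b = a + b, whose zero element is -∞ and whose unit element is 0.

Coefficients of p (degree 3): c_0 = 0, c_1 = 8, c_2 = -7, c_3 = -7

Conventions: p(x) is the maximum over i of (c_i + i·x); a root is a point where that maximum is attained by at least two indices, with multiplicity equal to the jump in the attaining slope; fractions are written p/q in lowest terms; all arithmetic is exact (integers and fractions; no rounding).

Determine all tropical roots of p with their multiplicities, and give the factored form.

hull edge (i=0, c=0) to (i=1, c=8): slope 8, span 1
hull edge (i=1, c=8) to (i=3, c=-7): slope -15/2, span 2
Factored form: p(x) = -7 ⊗ (x ⊕ (-8)) ⊗ (x ⊕ 15/2) ⊗ (x ⊕ 15/2)
Answer: roots = -8 (mult 1), 15/2 (mult 2)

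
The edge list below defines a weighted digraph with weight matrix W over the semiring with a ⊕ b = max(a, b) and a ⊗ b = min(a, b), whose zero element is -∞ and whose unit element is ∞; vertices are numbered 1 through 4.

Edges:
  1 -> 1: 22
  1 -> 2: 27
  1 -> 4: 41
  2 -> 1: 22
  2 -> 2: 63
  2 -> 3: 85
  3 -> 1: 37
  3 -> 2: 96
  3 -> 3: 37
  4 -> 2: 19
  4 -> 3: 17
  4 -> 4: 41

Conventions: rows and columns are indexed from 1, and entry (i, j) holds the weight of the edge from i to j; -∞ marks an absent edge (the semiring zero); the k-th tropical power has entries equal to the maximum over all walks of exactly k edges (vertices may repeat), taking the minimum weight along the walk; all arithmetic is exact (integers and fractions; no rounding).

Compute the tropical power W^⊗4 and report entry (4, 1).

W^⊗2:
  [22, 27, 27, 41]
  [37, 85, 63, 22]
  [37, 63, 85, 37]
  [19, 19, 19, 41]
W^⊗3:
  [27, 27, 27, 41]
  [37, 63, 85, 37]
  [37, 85, 63, 37]
  [19, 19, 19, 41]
W^⊗4:
  [27, 27, 27, 41]
  [37, 85, 63, 37]
  [37, 63, 85, 37]
  [19, 19, 19, 41]
Key observation: the optimum is the walk 4->2->2->3->1, with weight 19 min 63 min 85 min 37 = 19.
Optimal value attained by: walk 4->2->2->3->1.
Answer: (W^⊗4)[4][1] = 19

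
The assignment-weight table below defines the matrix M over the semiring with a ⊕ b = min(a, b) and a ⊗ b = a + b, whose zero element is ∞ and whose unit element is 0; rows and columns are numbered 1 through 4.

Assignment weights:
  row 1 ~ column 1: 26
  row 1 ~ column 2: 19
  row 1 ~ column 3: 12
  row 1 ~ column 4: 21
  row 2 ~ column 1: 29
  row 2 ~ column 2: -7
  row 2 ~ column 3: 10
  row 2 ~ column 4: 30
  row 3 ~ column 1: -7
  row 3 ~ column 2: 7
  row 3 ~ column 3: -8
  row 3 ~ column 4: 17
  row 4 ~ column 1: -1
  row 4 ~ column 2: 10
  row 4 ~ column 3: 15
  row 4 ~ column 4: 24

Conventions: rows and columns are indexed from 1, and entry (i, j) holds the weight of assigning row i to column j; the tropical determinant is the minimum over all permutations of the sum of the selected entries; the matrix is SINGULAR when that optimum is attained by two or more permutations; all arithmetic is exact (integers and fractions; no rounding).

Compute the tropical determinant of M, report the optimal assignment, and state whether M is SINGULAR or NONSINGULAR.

σ = (1, 2, 3, 4): 26 + (-7) + (-8) + 24 = 35
σ = (1, 2, 4, 3): 26 + (-7) + 17 + 15 = 51
σ = (1, 3, 2, 4): 26 + 10 + 7 + 24 = 67
σ = (1, 3, 4, 2): 26 + 10 + 17 + 10 = 63
σ = (1, 4, 2, 3): 26 + 30 + 7 + 15 = 78
σ = (1, 4, 3, 2): 26 + 30 + (-8) + 10 = 58
σ = (2, 1, 3, 4): 19 + 29 + (-8) + 24 = 64
σ = (2, 1, 4, 3): 19 + 29 + 17 + 15 = 80
σ = (2, 3, 1, 4): 19 + 10 + (-7) + 24 = 46
σ = (2, 3, 4, 1): 19 + 10 + 17 + (-1) = 45
σ = (2, 4, 1, 3): 19 + 30 + (-7) + 15 = 57
σ = (2, 4, 3, 1): 19 + 30 + (-8) + (-1) = 40
σ = (3, 1, 2, 4): 12 + 29 + 7 + 24 = 72
σ = (3, 1, 4, 2): 12 + 29 + 17 + 10 = 68
σ = (3, 2, 1, 4): 12 + (-7) + (-7) + 24 = 22
σ = (3, 2, 4, 1): 12 + (-7) + 17 + (-1) = 21
σ = (3, 4, 1, 2): 12 + 30 + (-7) + 10 = 45
σ = (3, 4, 2, 1): 12 + 30 + 7 + (-1) = 48
σ = (4, 1, 2, 3): 21 + 29 + 7 + 15 = 72
σ = (4, 1, 3, 2): 21 + 29 + (-8) + 10 = 52
σ = (4, 2, 1, 3): 21 + (-7) + (-7) + 15 = 22
σ = (4, 2, 3, 1): 21 + (-7) + (-8) + (-1) = 5
σ = (4, 3, 1, 2): 21 + 10 + (-7) + 10 = 34
σ = (4, 3, 2, 1): 21 + 10 + 7 + (-1) = 37
Optimal value attained by: σ = (4, 2, 3, 1).
Answer: det⊕(M) = 5; verdict: NONSINGULAR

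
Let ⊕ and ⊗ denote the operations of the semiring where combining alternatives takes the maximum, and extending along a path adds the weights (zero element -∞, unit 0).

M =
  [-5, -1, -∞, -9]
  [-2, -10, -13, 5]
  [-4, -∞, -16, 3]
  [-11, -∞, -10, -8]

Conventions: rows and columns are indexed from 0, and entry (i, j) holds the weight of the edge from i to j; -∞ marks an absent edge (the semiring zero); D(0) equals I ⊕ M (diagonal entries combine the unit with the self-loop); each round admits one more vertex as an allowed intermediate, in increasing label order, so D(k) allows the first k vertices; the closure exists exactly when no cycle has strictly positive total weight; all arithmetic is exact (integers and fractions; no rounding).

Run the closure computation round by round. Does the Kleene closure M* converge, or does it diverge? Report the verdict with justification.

D(0):
  [0, -1, -∞, -9]
  [-2, 0, -13, 5]
  [-4, -∞, 0, 3]
  [-11, -∞, -10, 0]
D(1):
  [0, -1, -∞, -9]
  [-2, 0, -13, 5]
  [-4, -5, 0, 3]
  [-11, -12, -10, 0]
D(2):
  [0, -1, -14, 4]
  [-2, 0, -13, 5]
  [-4, -5, 0, 3]
  [-11, -12, -10, 0]
D(3):
  [0, -1, -14, 4]
  [-2, 0, -13, 5]
  [-4, -5, 0, 3]
  [-11, -12, -10, 0]
D(4):
  [0, -1, -6, 4]
  [-2, 0, -5, 5]
  [-4, -5, 0, 3]
  [-11, -12, -10, 0]
Key observation: every diagonal entry stays at the unit through all rounds, so no improving cycle exists.
Answer: CONVERGES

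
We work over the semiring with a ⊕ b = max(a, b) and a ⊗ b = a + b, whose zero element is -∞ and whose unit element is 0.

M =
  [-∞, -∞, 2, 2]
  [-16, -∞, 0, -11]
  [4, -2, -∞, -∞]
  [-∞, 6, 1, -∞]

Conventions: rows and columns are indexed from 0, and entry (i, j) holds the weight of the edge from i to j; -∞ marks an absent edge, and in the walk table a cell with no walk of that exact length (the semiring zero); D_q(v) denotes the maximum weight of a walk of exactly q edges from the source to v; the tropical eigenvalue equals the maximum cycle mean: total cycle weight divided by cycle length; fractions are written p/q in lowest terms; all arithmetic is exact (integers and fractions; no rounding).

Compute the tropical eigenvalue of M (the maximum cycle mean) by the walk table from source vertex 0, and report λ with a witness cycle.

q=0: [0, -∞, -∞, -∞]
q=1: [-∞, -∞, 2, 2]
q=2: [6, 8, 3, -∞]
q=3: [7, 1, 8, 8]
q=4: [12, 14, 9, 9]
Optimal cycle mean attained by: cycle 0->2->0, total 2 + 4, length 2.
Answer: λ = 3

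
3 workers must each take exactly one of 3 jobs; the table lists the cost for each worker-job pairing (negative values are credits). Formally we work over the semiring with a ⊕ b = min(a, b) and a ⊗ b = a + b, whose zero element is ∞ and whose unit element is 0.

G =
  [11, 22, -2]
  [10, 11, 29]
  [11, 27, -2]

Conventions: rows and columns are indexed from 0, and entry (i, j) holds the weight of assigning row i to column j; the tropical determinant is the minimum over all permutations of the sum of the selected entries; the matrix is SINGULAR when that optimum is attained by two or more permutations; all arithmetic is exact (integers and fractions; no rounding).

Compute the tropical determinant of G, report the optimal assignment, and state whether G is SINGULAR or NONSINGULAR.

σ = (0, 1, 2): 11 + 11 + (-2) = 20
σ = (0, 2, 1): 11 + 29 + 27 = 67
σ = (1, 0, 2): 22 + 10 + (-2) = 30
σ = (1, 2, 0): 22 + 29 + 11 = 62
σ = (2, 0, 1): (-2) + 10 + 27 = 35
σ = (2, 1, 0): (-2) + 11 + 11 = 20
Optimal value attained by: σ = (0, 1, 2).
Answer: det⊕(G) = 20; verdict: SINGULAR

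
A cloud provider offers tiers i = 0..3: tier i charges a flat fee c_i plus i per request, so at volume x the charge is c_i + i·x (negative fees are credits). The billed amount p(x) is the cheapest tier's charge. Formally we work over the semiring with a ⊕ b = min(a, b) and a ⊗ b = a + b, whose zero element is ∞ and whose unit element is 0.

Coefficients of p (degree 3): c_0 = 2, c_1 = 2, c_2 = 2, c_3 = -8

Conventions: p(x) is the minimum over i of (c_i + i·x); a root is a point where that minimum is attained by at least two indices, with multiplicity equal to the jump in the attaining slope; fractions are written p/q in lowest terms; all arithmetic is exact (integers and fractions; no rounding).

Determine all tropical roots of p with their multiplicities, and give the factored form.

hull edge (i=0, c=2) to (i=3, c=-8): slope -10/3, span 3
Factored form: p(x) = -8 ⊗ (x ⊕ 10/3) ⊗ (x ⊕ 10/3) ⊗ (x ⊕ 10/3)
Answer: roots = 10/3 (mult 3)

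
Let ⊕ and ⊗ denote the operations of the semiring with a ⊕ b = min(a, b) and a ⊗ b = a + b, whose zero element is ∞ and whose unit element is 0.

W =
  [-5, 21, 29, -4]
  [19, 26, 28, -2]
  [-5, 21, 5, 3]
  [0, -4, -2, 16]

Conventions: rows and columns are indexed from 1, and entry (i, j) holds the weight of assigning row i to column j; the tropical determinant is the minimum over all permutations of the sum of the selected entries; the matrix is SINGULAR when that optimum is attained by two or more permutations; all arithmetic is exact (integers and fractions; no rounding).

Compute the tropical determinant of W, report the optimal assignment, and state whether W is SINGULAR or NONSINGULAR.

σ = (1, 2, 3, 4): (-5) + 26 + 5 + 16 = 42
σ = (1, 2, 4, 3): (-5) + 26 + 3 + (-2) = 22
σ = (1, 3, 2, 4): (-5) + 28 + 21 + 16 = 60
σ = (1, 3, 4, 2): (-5) + 28 + 3 + (-4) = 22
σ = (1, 4, 2, 3): (-5) + (-2) + 21 + (-2) = 12
σ = (1, 4, 3, 2): (-5) + (-2) + 5 + (-4) = -6
σ = (2, 1, 3, 4): 21 + 19 + 5 + 16 = 61
σ = (2, 1, 4, 3): 21 + 19 + 3 + (-2) = 41
σ = (2, 3, 1, 4): 21 + 28 + (-5) + 16 = 60
σ = (2, 3, 4, 1): 21 + 28 + 3 + 0 = 52
σ = (2, 4, 1, 3): 21 + (-2) + (-5) + (-2) = 12
σ = (2, 4, 3, 1): 21 + (-2) + 5 + 0 = 24
σ = (3, 1, 2, 4): 29 + 19 + 21 + 16 = 85
σ = (3, 1, 4, 2): 29 + 19 + 3 + (-4) = 47
σ = (3, 2, 1, 4): 29 + 26 + (-5) + 16 = 66
σ = (3, 2, 4, 1): 29 + 26 + 3 + 0 = 58
σ = (3, 4, 1, 2): 29 + (-2) + (-5) + (-4) = 18
σ = (3, 4, 2, 1): 29 + (-2) + 21 + 0 = 48
σ = (4, 1, 2, 3): (-4) + 19 + 21 + (-2) = 34
σ = (4, 1, 3, 2): (-4) + 19 + 5 + (-4) = 16
σ = (4, 2, 1, 3): (-4) + 26 + (-5) + (-2) = 15
σ = (4, 2, 3, 1): (-4) + 26 + 5 + 0 = 27
σ = (4, 3, 1, 2): (-4) + 28 + (-5) + (-4) = 15
σ = (4, 3, 2, 1): (-4) + 28 + 21 + 0 = 45
Optimal value attained by: σ = (1, 4, 3, 2).
Answer: det⊕(W) = -6; verdict: NONSINGULAR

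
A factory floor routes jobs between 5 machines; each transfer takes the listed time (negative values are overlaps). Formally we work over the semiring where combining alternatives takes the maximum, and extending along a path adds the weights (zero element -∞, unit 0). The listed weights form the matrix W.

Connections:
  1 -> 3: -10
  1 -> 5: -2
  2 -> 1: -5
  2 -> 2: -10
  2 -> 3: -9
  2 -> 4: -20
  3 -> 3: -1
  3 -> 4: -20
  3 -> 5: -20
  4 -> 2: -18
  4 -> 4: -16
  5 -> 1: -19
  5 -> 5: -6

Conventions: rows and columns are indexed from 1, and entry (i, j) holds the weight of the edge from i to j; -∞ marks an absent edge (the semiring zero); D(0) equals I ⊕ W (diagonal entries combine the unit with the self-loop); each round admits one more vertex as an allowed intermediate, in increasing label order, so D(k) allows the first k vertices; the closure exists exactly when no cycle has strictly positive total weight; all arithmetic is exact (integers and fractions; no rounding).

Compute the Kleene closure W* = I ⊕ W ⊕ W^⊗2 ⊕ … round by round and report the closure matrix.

D(0):
  [0, -∞, -10, -∞, -2]
  [-5, 0, -9, -20, -∞]
  [-∞, -∞, 0, -20, -20]
  [-∞, -18, -∞, 0, -∞]
  [-19, -∞, -∞, -∞, 0]
D(1):
  [0, -∞, -10, -∞, -2]
  [-5, 0, -9, -20, -7]
  [-∞, -∞, 0, -20, -20]
  [-∞, -18, -∞, 0, -∞]
  [-19, -∞, -29, -∞, 0]
D(2):
  [0, -∞, -10, -∞, -2]
  [-5, 0, -9, -20, -7]
  [-∞, -∞, 0, -20, -20]
  [-23, -18, -27, 0, -25]
  [-19, -∞, -29, -∞, 0]
D(3):
  [0, -∞, -10, -30, -2]
  [-5, 0, -9, -20, -7]
  [-∞, -∞, 0, -20, -20]
  [-23, -18, -27, 0, -25]
  [-19, -∞, -29, -49, 0]
D(4):
  [0, -48, -10, -30, -2]
  [-5, 0, -9, -20, -7]
  [-43, -38, 0, -20, -20]
  [-23, -18, -27, 0, -25]
  [-19, -67, -29, -49, 0]
D(5):
  [0, -48, -10, -30, -2]
  [-5, 0, -9, -20, -7]
  [-39, -38, 0, -20, -20]
  [-23, -18, -27, 0, -25]
  [-19, -67, -29, -49, 0]
Answer: W* = [[0, -48, -10, -30, -2], [-5, 0, -9, -20, -7], [-39, -38, 0, -20, -20], [-23, -18, -27, 0, -25], [-19, -67, -29, -49, 0]]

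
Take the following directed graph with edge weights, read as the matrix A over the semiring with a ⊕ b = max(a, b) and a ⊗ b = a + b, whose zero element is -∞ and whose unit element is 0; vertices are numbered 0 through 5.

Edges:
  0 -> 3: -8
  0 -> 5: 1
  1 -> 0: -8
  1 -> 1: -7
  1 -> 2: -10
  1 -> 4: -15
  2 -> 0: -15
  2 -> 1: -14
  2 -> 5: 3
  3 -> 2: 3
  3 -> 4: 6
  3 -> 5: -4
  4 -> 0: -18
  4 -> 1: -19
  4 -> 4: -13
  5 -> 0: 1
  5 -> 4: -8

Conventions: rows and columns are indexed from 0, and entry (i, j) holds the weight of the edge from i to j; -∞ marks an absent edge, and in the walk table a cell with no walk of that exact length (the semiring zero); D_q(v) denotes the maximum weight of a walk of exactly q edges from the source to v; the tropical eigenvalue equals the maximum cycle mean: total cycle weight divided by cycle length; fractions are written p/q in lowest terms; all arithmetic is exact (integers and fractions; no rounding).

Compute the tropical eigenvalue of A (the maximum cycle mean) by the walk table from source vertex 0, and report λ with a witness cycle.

q=0: [0, -∞, -∞, -∞, -∞, -∞]
q=1: [-∞, -∞, -∞, -8, -∞, 1]
q=2: [2, -∞, -5, -∞, -2, -12]
q=3: [-11, -19, -∞, -6, -15, 3]
q=4: [4, -26, -3, -19, 0, -10]
q=5: [-9, -17, -16, -4, -13, 5]
q=6: [6, -24, -1, -17, 2, -8]
Optimal cycle mean attained by: cycle 0->5->0, total 1 + 1, length 2.
Answer: λ = 1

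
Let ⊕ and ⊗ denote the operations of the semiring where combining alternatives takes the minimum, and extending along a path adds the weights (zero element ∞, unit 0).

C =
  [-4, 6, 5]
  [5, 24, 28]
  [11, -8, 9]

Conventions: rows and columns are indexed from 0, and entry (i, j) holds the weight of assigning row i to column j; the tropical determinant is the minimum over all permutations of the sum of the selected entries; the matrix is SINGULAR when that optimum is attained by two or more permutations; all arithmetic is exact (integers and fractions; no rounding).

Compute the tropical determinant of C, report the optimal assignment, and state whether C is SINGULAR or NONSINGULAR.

σ = (0, 1, 2): (-4) + 24 + 9 = 29
σ = (0, 2, 1): (-4) + 28 + (-8) = 16
σ = (1, 0, 2): 6 + 5 + 9 = 20
σ = (1, 2, 0): 6 + 28 + 11 = 45
σ = (2, 0, 1): 5 + 5 + (-8) = 2
σ = (2, 1, 0): 5 + 24 + 11 = 40
Optimal value attained by: σ = (2, 0, 1).
Answer: det⊕(C) = 2; verdict: NONSINGULAR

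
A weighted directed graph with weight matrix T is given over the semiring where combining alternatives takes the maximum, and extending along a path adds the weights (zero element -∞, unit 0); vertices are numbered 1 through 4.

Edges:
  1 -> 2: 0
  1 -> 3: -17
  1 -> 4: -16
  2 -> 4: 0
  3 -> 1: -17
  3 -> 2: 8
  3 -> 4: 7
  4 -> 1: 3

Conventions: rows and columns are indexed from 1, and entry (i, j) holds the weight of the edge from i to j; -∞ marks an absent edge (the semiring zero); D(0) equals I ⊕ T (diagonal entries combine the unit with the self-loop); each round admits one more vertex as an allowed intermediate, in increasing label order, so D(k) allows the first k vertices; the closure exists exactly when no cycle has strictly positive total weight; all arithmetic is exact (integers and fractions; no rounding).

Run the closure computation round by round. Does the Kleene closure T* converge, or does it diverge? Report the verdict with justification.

D(0):
  [0, 0, -17, -16]
  [-∞, 0, -∞, 0]
  [-17, 8, 0, 7]
  [3, -∞, -∞, 0]
D(1):
  [0, 0, -17, -16]
  [-∞, 0, -∞, 0]
  [-17, 8, 0, 7]
  [3, 3, -14, 0]
Detection: at round 2, diagonal entry (4, 4) turns strictly positive.
Key observation: the cycle 4->1->2->4 has total weight 3 + 0 + 0, which is strictly positive.
Answer: DIVERGES — positive cycle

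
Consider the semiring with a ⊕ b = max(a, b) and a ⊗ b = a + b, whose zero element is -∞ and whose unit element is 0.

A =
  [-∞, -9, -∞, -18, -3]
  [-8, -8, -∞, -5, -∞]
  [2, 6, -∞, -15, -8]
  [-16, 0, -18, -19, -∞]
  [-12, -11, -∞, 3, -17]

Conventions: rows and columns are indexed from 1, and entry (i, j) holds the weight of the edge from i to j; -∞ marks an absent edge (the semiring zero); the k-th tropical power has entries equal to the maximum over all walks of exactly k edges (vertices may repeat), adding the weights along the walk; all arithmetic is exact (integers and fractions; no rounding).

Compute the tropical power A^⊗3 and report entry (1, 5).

A^⊗2:
  [-15, -14, -36, 0, -20]
  [-16, -5, -23, -13, -11]
  [-2, -2, -33, 1, -1]
  [-8, -8, -37, -5, -19]
  [-13, 3, -15, -14, -15]
A^⊗3:
  [-16, 0, -18, -17, -18]
  [-13, -13, -31, -8, -19]
  [-10, 1, -17, 2, -5]
  [-16, -5, -23, -13, -11]
  [-5, -5, -32, -2, -16]
Key observation: the optimum is the walk 1->5->1->5, with weight (-3) + (-12) + (-3) = -18.
Optimal value attained by: walk 1->5->1->5.
Answer: (A^⊗3)[1][5] = -18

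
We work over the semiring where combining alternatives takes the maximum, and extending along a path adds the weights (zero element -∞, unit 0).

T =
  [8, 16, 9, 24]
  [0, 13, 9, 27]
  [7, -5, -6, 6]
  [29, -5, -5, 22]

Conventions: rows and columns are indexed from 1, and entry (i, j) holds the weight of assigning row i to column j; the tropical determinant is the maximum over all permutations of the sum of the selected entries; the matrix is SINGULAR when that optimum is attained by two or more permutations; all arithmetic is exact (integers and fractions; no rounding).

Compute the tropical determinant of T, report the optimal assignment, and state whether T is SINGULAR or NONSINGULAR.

σ = (1, 2, 3, 4): 8 + 13 + (-6) + 22 = 37
σ = (1, 2, 4, 3): 8 + 13 + 6 + (-5) = 22
σ = (1, 3, 2, 4): 8 + 9 + (-5) + 22 = 34
σ = (1, 3, 4, 2): 8 + 9 + 6 + (-5) = 18
σ = (1, 4, 2, 3): 8 + 27 + (-5) + (-5) = 25
σ = (1, 4, 3, 2): 8 + 27 + (-6) + (-5) = 24
σ = (2, 1, 3, 4): 16 + 0 + (-6) + 22 = 32
σ = (2, 1, 4, 3): 16 + 0 + 6 + (-5) = 17
σ = (2, 3, 1, 4): 16 + 9 + 7 + 22 = 54
σ = (2, 3, 4, 1): 16 + 9 + 6 + 29 = 60
σ = (2, 4, 1, 3): 16 + 27 + 7 + (-5) = 45
σ = (2, 4, 3, 1): 16 + 27 + (-6) + 29 = 66
σ = (3, 1, 2, 4): 9 + 0 + (-5) + 22 = 26
σ = (3, 1, 4, 2): 9 + 0 + 6 + (-5) = 10
σ = (3, 2, 1, 4): 9 + 13 + 7 + 22 = 51
σ = (3, 2, 4, 1): 9 + 13 + 6 + 29 = 57
σ = (3, 4, 1, 2): 9 + 27 + 7 + (-5) = 38
σ = (3, 4, 2, 1): 9 + 27 + (-5) + 29 = 60
σ = (4, 1, 2, 3): 24 + 0 + (-5) + (-5) = 14
σ = (4, 1, 3, 2): 24 + 0 + (-6) + (-5) = 13
σ = (4, 2, 1, 3): 24 + 13 + 7 + (-5) = 39
σ = (4, 2, 3, 1): 24 + 13 + (-6) + 29 = 60
σ = (4, 3, 1, 2): 24 + 9 + 7 + (-5) = 35
σ = (4, 3, 2, 1): 24 + 9 + (-5) + 29 = 57
Optimal value attained by: σ = (2, 4, 3, 1).
Answer: det⊕(T) = 66; verdict: NONSINGULAR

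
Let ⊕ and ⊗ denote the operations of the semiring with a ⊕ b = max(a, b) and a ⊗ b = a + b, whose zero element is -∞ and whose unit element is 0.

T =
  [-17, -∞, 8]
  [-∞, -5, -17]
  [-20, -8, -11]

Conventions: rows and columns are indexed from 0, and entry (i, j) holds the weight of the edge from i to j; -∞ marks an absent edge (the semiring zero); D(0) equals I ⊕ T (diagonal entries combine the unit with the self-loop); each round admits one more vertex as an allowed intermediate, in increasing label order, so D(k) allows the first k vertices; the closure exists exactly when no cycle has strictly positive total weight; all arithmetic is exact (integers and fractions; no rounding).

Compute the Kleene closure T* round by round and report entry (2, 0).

D(0):
  [0, -∞, 8]
  [-∞, 0, -17]
  [-20, -8, 0]
D(1):
  [0, -∞, 8]
  [-∞, 0, -17]
  [-20, -8, 0]
D(2):
  [0, -∞, 8]
  [-∞, 0, -17]
  [-20, -8, 0]
D(3):
  [0, 0, 8]
  [-37, 0, -17]
  [-20, -8, 0]
Answer: T*[2][0] = -20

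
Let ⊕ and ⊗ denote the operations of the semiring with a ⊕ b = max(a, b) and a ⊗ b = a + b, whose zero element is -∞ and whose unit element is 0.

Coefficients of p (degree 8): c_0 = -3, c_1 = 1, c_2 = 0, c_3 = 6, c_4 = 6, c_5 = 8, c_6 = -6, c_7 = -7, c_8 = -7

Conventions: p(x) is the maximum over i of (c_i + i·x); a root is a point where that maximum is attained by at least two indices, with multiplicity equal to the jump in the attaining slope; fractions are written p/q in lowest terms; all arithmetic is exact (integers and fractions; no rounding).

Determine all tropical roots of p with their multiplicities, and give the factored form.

hull edge (i=0, c=-3) to (i=1, c=1): slope 4, span 1
hull edge (i=1, c=1) to (i=3, c=6): slope 5/2, span 2
hull edge (i=3, c=6) to (i=5, c=8): slope 1, span 2
hull edge (i=5, c=8) to (i=8, c=-7): slope -5, span 3
Factored form: p(x) = -7 ⊗ (x ⊕ (-4)) ⊗ (x ⊕ (-5/2)) ⊗ (x ⊕ (-5/2)) ⊗ (x ⊕ (-1)) ⊗ (x ⊕ (-1)) ⊗ (x ⊕ 5) ⊗ (x ⊕ 5) ⊗ (x ⊕ 5)
Answer: roots = -4 (mult 1), -5/2 (mult 2), -1 (mult 2), 5 (mult 3)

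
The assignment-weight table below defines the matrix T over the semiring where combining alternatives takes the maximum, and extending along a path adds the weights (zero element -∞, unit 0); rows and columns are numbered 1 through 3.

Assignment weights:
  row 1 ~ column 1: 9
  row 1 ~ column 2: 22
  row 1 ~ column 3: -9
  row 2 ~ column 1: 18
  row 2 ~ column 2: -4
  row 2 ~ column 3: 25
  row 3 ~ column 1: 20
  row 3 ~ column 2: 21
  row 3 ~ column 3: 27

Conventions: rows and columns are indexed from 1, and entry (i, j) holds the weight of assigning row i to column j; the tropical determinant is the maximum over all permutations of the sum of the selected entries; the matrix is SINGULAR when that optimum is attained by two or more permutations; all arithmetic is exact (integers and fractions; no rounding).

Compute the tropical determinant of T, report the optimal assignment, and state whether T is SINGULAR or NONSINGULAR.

σ = (1, 2, 3): 9 + (-4) + 27 = 32
σ = (1, 3, 2): 9 + 25 + 21 = 55
σ = (2, 1, 3): 22 + 18 + 27 = 67
σ = (2, 3, 1): 22 + 25 + 20 = 67
σ = (3, 1, 2): (-9) + 18 + 21 = 30
σ = (3, 2, 1): (-9) + (-4) + 20 = 7
Optimal value attained by: σ = (2, 1, 3).
Answer: det⊕(T) = 67; verdict: SINGULAR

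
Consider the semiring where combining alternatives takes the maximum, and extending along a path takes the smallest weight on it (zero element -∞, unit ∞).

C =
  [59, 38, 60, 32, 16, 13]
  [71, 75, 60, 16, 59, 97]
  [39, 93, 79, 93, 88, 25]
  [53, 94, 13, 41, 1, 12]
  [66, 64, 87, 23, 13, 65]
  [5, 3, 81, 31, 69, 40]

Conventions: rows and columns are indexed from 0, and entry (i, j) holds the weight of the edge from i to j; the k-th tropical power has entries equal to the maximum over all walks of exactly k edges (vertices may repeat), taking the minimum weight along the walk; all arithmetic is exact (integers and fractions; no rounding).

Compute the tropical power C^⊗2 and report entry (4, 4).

C^⊗2:
  [59, 60, 60, 60, 60, 38]
  [71, 75, 81, 60, 69, 75]
  [71, 93, 87, 79, 79, 93]
  [71, 75, 60, 41, 59, 94]
  [64, 87, 79, 87, 87, 64]
  [66, 81, 79, 81, 81, 65]
Key observation: the optimum is the walk 4->2->4, with weight 87 min 88 = 87.
Optimal value attained by: walk 4->2->4.
Answer: (C^⊗2)[4][4] = 87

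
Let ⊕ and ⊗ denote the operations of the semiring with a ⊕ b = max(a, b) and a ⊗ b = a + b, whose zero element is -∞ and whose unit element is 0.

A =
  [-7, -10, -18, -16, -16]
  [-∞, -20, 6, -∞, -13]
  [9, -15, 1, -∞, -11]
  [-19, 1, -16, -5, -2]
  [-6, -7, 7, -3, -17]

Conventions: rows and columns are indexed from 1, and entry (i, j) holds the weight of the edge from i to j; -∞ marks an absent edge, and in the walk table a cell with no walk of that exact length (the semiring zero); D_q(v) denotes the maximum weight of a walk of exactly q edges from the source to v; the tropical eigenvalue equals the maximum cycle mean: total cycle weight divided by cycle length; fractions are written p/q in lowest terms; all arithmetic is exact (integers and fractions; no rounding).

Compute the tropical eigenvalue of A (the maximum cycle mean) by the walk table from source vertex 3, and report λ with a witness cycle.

q=0: [-∞, -∞, 0, -∞, -∞]
q=1: [9, -15, 1, -∞, -11]
q=2: [10, -1, 2, -7, -7]
q=3: [11, 0, 5, -6, -6]
q=4: [14, 1, 6, -5, -5]
q=5: [15, 4, 7, -2, -2]
Optimal cycle mean attained by: cycle 1->2->3->1, total (-10) + 6 + 9, length 3.
Answer: λ = 5/3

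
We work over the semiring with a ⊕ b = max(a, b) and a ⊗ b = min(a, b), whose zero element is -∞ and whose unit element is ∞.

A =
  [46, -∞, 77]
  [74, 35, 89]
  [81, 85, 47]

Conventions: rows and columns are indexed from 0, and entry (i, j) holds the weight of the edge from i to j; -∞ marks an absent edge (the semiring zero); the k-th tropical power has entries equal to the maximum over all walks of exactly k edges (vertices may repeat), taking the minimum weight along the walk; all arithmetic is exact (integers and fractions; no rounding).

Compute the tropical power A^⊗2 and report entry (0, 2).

A^⊗2:
  [77, 77, 47]
  [81, 85, 74]
  [74, 47, 85]
Key observation: the optimum is the walk 0->2->2, with weight 77 min 47 = 47.
Optimal value attained by: walk 0->2->2.
Answer: (A^⊗2)[0][2] = 47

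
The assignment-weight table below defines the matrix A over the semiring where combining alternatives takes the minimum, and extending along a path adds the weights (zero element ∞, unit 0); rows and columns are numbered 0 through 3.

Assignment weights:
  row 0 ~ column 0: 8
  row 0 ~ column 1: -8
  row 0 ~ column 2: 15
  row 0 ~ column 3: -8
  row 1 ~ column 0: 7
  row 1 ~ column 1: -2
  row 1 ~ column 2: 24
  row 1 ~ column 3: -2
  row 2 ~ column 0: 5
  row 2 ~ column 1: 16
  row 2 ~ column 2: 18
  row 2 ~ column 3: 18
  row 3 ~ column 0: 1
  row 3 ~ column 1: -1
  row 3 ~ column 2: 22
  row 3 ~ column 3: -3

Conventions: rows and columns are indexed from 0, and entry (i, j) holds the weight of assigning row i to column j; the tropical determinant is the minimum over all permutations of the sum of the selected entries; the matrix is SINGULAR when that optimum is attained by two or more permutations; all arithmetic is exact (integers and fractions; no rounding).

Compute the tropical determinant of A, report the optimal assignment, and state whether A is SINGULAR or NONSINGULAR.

σ = (0, 1, 2, 3): 8 + (-2) + 18 + (-3) = 21
σ = (0, 1, 3, 2): 8 + (-2) + 18 + 22 = 46
σ = (0, 2, 1, 3): 8 + 24 + 16 + (-3) = 45
σ = (0, 2, 3, 1): 8 + 24 + 18 + (-1) = 49
σ = (0, 3, 1, 2): 8 + (-2) + 16 + 22 = 44
σ = (0, 3, 2, 1): 8 + (-2) + 18 + (-1) = 23
σ = (1, 0, 2, 3): (-8) + 7 + 18 + (-3) = 14
σ = (1, 0, 3, 2): (-8) + 7 + 18 + 22 = 39
σ = (1, 2, 0, 3): (-8) + 24 + 5 + (-3) = 18
σ = (1, 2, 3, 0): (-8) + 24 + 18 + 1 = 35
σ = (1, 3, 0, 2): (-8) + (-2) + 5 + 22 = 17
σ = (1, 3, 2, 0): (-8) + (-2) + 18 + 1 = 9
σ = (2, 0, 1, 3): 15 + 7 + 16 + (-3) = 35
σ = (2, 0, 3, 1): 15 + 7 + 18 + (-1) = 39
σ = (2, 1, 0, 3): 15 + (-2) + 5 + (-3) = 15
σ = (2, 1, 3, 0): 15 + (-2) + 18 + 1 = 32
σ = (2, 3, 0, 1): 15 + (-2) + 5 + (-1) = 17
σ = (2, 3, 1, 0): 15 + (-2) + 16 + 1 = 30
σ = (3, 0, 1, 2): (-8) + 7 + 16 + 22 = 37
σ = (3, 0, 2, 1): (-8) + 7 + 18 + (-1) = 16
σ = (3, 1, 0, 2): (-8) + (-2) + 5 + 22 = 17
σ = (3, 1, 2, 0): (-8) + (-2) + 18 + 1 = 9
σ = (3, 2, 0, 1): (-8) + 24 + 5 + (-1) = 20
σ = (3, 2, 1, 0): (-8) + 24 + 16 + 1 = 33
Optimal value attained by: σ = (1, 3, 2, 0).
Answer: det⊕(A) = 9; verdict: SINGULAR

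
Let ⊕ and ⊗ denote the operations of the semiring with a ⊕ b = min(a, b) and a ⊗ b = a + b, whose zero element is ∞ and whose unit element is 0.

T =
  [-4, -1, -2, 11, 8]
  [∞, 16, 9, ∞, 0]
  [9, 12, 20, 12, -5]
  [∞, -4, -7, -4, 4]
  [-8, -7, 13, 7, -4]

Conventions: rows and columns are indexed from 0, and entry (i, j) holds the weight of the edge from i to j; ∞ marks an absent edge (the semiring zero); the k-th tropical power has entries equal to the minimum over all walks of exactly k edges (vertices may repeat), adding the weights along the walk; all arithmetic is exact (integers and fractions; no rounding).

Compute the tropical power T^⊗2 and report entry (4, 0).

T^⊗2:
  [-8, -5, -6, 7, -7]
  [-8, -7, 13, 7, -4]
  [-13, -12, 5, 2, -9]
  [-4, -8, -11, -8, -12]
  [-12, -11, -10, 3, -8]
Key observation: the optimum is the walk 4->0->0, with weight (-8) + (-4) = -12.
Optimal value attained by: walk 4->0->0.
Answer: (T^⊗2)[4][0] = -12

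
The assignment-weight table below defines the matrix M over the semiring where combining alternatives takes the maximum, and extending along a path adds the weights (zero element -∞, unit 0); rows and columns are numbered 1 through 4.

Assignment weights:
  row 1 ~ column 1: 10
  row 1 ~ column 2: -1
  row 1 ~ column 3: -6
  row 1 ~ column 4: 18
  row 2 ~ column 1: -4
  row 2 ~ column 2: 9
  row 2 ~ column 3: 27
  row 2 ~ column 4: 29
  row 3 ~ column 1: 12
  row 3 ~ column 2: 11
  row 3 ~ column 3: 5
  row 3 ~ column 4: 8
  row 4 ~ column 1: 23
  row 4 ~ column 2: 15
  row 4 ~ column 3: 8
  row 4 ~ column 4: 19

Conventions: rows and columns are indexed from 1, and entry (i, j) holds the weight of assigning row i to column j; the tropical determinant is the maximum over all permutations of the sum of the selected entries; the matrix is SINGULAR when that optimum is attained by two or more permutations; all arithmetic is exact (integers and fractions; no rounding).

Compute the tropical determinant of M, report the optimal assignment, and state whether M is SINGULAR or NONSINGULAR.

σ = (1, 2, 3, 4): 10 + 9 + 5 + 19 = 43
σ = (1, 2, 4, 3): 10 + 9 + 8 + 8 = 35
σ = (1, 3, 2, 4): 10 + 27 + 11 + 19 = 67
σ = (1, 3, 4, 2): 10 + 27 + 8 + 15 = 60
σ = (1, 4, 2, 3): 10 + 29 + 11 + 8 = 58
σ = (1, 4, 3, 2): 10 + 29 + 5 + 15 = 59
σ = (2, 1, 3, 4): (-1) + (-4) + 5 + 19 = 19
σ = (2, 1, 4, 3): (-1) + (-4) + 8 + 8 = 11
σ = (2, 3, 1, 4): (-1) + 27 + 12 + 19 = 57
σ = (2, 3, 4, 1): (-1) + 27 + 8 + 23 = 57
σ = (2, 4, 1, 3): (-1) + 29 + 12 + 8 = 48
σ = (2, 4, 3, 1): (-1) + 29 + 5 + 23 = 56
σ = (3, 1, 2, 4): (-6) + (-4) + 11 + 19 = 20
σ = (3, 1, 4, 2): (-6) + (-4) + 8 + 15 = 13
σ = (3, 2, 1, 4): (-6) + 9 + 12 + 19 = 34
σ = (3, 2, 4, 1): (-6) + 9 + 8 + 23 = 34
σ = (3, 4, 1, 2): (-6) + 29 + 12 + 15 = 50
σ = (3, 4, 2, 1): (-6) + 29 + 11 + 23 = 57
σ = (4, 1, 2, 3): 18 + (-4) + 11 + 8 = 33
σ = (4, 1, 3, 2): 18 + (-4) + 5 + 15 = 34
σ = (4, 2, 1, 3): 18 + 9 + 12 + 8 = 47
σ = (4, 2, 3, 1): 18 + 9 + 5 + 23 = 55
σ = (4, 3, 1, 2): 18 + 27 + 12 + 15 = 72
σ = (4, 3, 2, 1): 18 + 27 + 11 + 23 = 79
Optimal value attained by: σ = (4, 3, 2, 1).
Answer: det⊕(M) = 79; verdict: NONSINGULAR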